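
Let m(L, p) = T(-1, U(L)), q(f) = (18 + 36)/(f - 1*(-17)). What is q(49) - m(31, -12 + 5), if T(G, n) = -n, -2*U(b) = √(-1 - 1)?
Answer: 9/11 - I*√2/2 ≈ 0.81818 - 0.70711*I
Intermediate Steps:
U(b) = -I*√2/2 (U(b) = -√(-1 - 1)/2 = -I*√2/2)
q(f) = 54/(17 + f) (q(f) = 54/(f + 17) = 54/(17 + f))
m(L, p) = I*√2/2 (m(L, p) = -(-1)*I*√2/2 = I*√2/2)
q(49) - m(31, -12 + 5) = 54/(17 + 49) - I*√2/2 = 54/66 - I*√2/2 = 54*(1/66) - I*√2/2 = 9/11 - I*√2/2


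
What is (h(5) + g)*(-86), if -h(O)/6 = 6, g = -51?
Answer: 7482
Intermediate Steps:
h(O) = -36 (h(O) = -6*6 = -36)
(h(5) + g)*(-86) = (-36 - 51)*(-86) = -87*(-86) = 7482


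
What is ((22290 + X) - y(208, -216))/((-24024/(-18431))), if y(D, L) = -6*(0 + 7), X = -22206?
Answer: 55293/572 ≈ 96.666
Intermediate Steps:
y(D, L) = -42 (y(D, L) = -6*7 = -42)
((22290 + X) - y(208, -216))/((-24024/(-18431))) = ((22290 - 22206) - 1*(-42))/((-24024/(-18431))) = (84 + 42)/((-24024*(-1/18431))) = 126/(3432/2633) = 126*(2633/3432) = 55293/572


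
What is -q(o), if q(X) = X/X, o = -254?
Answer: -1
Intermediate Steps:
q(X) = 1
-q(o) = -1*1 = -1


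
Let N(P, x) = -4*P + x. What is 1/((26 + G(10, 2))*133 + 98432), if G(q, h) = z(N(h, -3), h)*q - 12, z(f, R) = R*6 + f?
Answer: 1/101624 ≈ 9.8402e-6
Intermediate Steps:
N(P, x) = x - 4*P
z(f, R) = f + 6*R (z(f, R) = 6*R + f = f + 6*R)
G(q, h) = -12 + q*(-3 + 2*h) (G(q, h) = ((-3 - 4*h) + 6*h)*q - 12 = (-3 + 2*h)*q - 12 = q*(-3 + 2*h) - 12 = -12 + q*(-3 + 2*h))
1/((26 + G(10, 2))*133 + 98432) = 1/((26 + (-12 + 10*(-3 + 2*2)))*133 + 98432) = 1/((26 + (-12 + 10*(-3 + 4)))*133 + 98432) = 1/((26 + (-12 + 10*1))*133 + 98432) = 1/((26 + (-12 + 10))*133 + 98432) = 1/((26 - 2)*133 + 98432) = 1/(24*133 + 98432) = 1/(3192 + 98432) = 1/101624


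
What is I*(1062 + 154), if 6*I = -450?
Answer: -91200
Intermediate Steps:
I = -75 (I = (⅙)*(-450) = -75)
I*(1062 + 154) = -75*(1062 + 154) = -75*1216 = -91200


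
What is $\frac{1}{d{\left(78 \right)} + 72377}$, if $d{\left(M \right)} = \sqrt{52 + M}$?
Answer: $\frac{72377}{5238429999} - \frac{\sqrt{130}}{5238429999} \approx 1.3814 \cdot 10^{-5}$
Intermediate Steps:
$\frac{1}{d{\left(78 \right)} + 72377} = \frac{1}{\sqrt{52 + 78} + 72377} = \frac{1}{\sqrt{130} + 72377} = \frac{1}{72377 + \sqrt{130}}$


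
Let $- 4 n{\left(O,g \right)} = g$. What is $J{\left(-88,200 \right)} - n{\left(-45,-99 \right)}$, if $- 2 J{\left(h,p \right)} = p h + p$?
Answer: $\frac{34701}{4} \approx 8675.3$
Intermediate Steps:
$n{\left(O,g \right)} = - \frac{g}{4}$
$J{\left(h,p \right)} = - \frac{p}{2} - \frac{h p}{2}$ ($J{\left(h,p \right)} = - \frac{p h + p}{2} = - \frac{h p + p}{2} = - \frac{p + h p}{2} = - \frac{p}{2} - \frac{h p}{2}$)
$J{\left(-88,200 \right)} - n{\left(-45,-99 \right)} = \left(- \frac{1}{2}\right) 200 \left(1 - 88\right) - \left(- \frac{1}{4}\right) \left(-99\right) = \left(- \frac{1}{2}\right) 200 \left(-87\right) - \frac{99}{4} = 8700 - \frac{99}{4} = \frac{34701}{4}$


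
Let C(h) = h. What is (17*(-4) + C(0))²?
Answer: 4624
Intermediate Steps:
(17*(-4) + C(0))² = (17*(-4) + 0)² = (-68 + 0)² = (-68)² = 4624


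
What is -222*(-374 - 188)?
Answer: 124764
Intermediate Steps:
-222*(-374 - 188) = -222*(-562) = 124764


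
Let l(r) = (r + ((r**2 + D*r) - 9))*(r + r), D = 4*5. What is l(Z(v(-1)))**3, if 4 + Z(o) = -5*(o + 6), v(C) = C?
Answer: -2163707596504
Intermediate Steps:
Z(o) = -34 - 5*o (Z(o) = -4 - 5*(o + 6) = -4 - 5*(6 + o) = -4 + (-30 - 5*o) = -34 - 5*o)
D = 20
l(r) = 2*r*(-9 + r**2 + 21*r) (l(r) = (r + ((r**2 + 20*r) - 9))*(r + r) = (r + (-9 + r**2 + 20*r))*(2*r) = (-9 + r**2 + 21*r)*(2*r) = 2*r*(-9 + r**2 + 21*r))
l(Z(v(-1)))**3 = (2*(-34 - 5*(-1))*(-9 + (-34 - 5*(-1))**2 + 21*(-34 - 5*(-1))))**3 = (2*(-34 + 5)*(-9 + (-34 + 5)**2 + 21*(-34 + 5)))**3 = (2*(-29)*(-9 + (-29)**2 + 21*(-29)))**3 = (2*(-29)*(-9 + 841 - 609))**3 = (2*(-29)*223)**3 = (-12934)**3 = -2163707596504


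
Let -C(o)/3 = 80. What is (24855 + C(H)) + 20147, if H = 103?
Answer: 44762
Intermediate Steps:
C(o) = -240 (C(o) = -3*80 = -240)
(24855 + C(H)) + 20147 = (24855 - 240) + 20147 = 24615 + 20147 = 44762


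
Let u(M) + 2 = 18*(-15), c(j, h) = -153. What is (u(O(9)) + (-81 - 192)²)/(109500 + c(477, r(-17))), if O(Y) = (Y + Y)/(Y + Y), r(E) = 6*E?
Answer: 74257/109347 ≈ 0.67910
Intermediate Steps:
O(Y) = 1 (O(Y) = (2*Y)/((2*Y)) = (2*Y)*(1/(2*Y)) = 1)
u(M) = -272 (u(M) = -2 + 18*(-15) = -2 - 270 = -272)
(u(O(9)) + (-81 - 192)²)/(109500 + c(477, r(-17))) = (-272 + (-81 - 192)²)/(109500 - 153) = (-272 + (-273)²)/109347 = (-272 + 74529)*(1/109347) = 74257*(1/109347) = 74257/109347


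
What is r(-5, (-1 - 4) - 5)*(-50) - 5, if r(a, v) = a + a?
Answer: 495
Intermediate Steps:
r(a, v) = 2*a
r(-5, (-1 - 4) - 5)*(-50) - 5 = (2*(-5))*(-50) - 5 = -10*(-50) - 5 = 500 - 5 = 495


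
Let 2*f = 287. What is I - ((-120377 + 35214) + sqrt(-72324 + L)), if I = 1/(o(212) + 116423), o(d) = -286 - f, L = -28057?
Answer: 19756708883/231987 - I*sqrt(100381) ≈ 85163.0 - 316.83*I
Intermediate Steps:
f = 287/2 (f = (1/2)*287 = 287/2 ≈ 143.50)
o(d) = -859/2 (o(d) = -286 - 1*287/2 = -286 - 287/2 = -859/2)
I = 2/231987 (I = 1/(-859/2 + 116423) = 1/(231987/2) = 2/231987 ≈ 8.6212e-6)
I - ((-120377 + 35214) + sqrt(-72324 + L)) = 2/231987 - ((-120377 + 35214) + sqrt(-72324 - 28057)) = 2/231987 - (-85163 + sqrt(-100381)) = 2/231987 - (-85163 + I*sqrt(100381)) = 2/231987 + (85163 - I*sqrt(100381)) = 19756708883/231987 - I*sqrt(100381)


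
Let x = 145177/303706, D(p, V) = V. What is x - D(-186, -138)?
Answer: 42056605/303706 ≈ 138.48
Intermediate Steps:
x = 145177/303706 (x = 145177*(1/303706) = 145177/303706 ≈ 0.47802)
x - D(-186, -138) = 145177/303706 - 1*(-138) = 145177/303706 + 138 = 42056605/303706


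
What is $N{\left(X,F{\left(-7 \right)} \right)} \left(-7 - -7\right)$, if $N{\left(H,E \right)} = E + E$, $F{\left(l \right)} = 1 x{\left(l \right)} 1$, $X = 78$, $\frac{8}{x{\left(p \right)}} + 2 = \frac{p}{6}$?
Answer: $0$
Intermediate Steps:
$x{\left(p \right)} = \frac{8}{-2 + \frac{p}{6}}$
$F{\left(l \right)} = \frac{48}{-12 + l}$ ($F{\left(l \right)} = 1 \frac{48}{-12 + l} 1 = \frac{48}{-12 + l} 1 = \frac{48}{-12 + l}$)
$N{\left(H,E \right)} = 2 E$
$N{\left(X,F{\left(-7 \right)} \right)} \left(-7 - -7\right) = 2 \frac{48}{-12 - 7} \left(-7 - -7\right) = 2 \frac{48}{-19} \left(-7 + 7\right) = 2 \cdot 48 \left(- \frac{1}{19}\right) 0 = 2 \left(- \frac{48}{19}\right) 0 = \left(- \frac{96}{19}\right) 0 = 0$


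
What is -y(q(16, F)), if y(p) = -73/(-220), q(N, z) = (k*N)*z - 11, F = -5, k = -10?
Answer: -73/220 ≈ -0.33182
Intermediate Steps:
q(N, z) = -11 - 10*N*z (q(N, z) = (-10*N)*z - 11 = -10*N*z - 11 = -11 - 10*N*z)
y(p) = 73/220 (y(p) = -73*(-1/220) = 73/220)
-y(q(16, F)) = -1*73/220 = -73/220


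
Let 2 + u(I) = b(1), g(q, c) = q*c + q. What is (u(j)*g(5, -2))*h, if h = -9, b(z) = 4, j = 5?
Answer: 90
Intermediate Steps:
g(q, c) = q + c*q (g(q, c) = c*q + q = q + c*q)
u(I) = 2 (u(I) = -2 + 4 = 2)
(u(j)*g(5, -2))*h = (2*(5*(1 - 2)))*(-9) = (2*(5*(-1)))*(-9) = (2*(-5))*(-9) = -10*(-9) = 90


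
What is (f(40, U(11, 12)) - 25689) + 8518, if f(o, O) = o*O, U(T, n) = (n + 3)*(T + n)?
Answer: -3371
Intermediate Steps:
U(T, n) = (3 + n)*(T + n)
f(o, O) = O*o
(f(40, U(11, 12)) - 25689) + 8518 = ((12**2 + 3*11 + 3*12 + 11*12)*40 - 25689) + 8518 = ((144 + 33 + 36 + 132)*40 - 25689) + 8518 = (345*40 - 25689) + 8518 = (13800 - 25689) + 8518 = -11889 + 8518 = -3371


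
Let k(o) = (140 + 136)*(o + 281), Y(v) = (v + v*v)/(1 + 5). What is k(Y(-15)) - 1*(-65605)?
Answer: 152821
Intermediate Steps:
Y(v) = v/6 + v²/6 (Y(v) = (v + v²)/6 = (v + v²)*(⅙) = v/6 + v²/6)
k(o) = 77556 + 276*o (k(o) = 276*(281 + o) = 77556 + 276*o)
k(Y(-15)) - 1*(-65605) = (77556 + 276*((⅙)*(-15)*(1 - 15))) - 1*(-65605) = (77556 + 276*((⅙)*(-15)*(-14))) + 65605 = (77556 + 276*35) + 65605 = (77556 + 9660) + 65605 = 87216 + 65605 = 152821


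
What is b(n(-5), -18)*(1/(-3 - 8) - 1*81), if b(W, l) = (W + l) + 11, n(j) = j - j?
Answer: 6244/11 ≈ 567.64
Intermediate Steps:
n(j) = 0
b(W, l) = 11 + W + l
b(n(-5), -18)*(1/(-3 - 8) - 1*81) = (11 + 0 - 18)*(1/(-3 - 8) - 1*81) = -7*(1/(-11) - 81) = -7*(-1/11 - 81) = -7*(-892/11) = 6244/11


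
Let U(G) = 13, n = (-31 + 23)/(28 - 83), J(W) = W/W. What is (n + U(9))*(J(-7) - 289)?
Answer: -208224/55 ≈ -3785.9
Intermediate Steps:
J(W) = 1
n = 8/55 (n = -8/(-55) = -8*(-1/55) = 8/55 ≈ 0.14545)
(n + U(9))*(J(-7) - 289) = (8/55 + 13)*(1 - 289) = (723/55)*(-288) = -208224/55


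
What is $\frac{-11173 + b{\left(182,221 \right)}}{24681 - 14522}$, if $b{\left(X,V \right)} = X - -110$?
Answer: $- \frac{10881}{10159} \approx -1.0711$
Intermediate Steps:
$b{\left(X,V \right)} = 110 + X$ ($b{\left(X,V \right)} = X + 110 = 110 + X$)
$\frac{-11173 + b{\left(182,221 \right)}}{24681 - 14522} = \frac{-11173 + \left(110 + 182\right)}{24681 - 14522} = \frac{-11173 + 292}{10159} = \left(-10881\right) \frac{1}{10159} = - \frac{10881}{10159}$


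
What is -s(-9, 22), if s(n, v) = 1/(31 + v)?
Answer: -1/53 ≈ -0.018868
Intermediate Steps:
-s(-9, 22) = -1/(31 + 22) = -1/53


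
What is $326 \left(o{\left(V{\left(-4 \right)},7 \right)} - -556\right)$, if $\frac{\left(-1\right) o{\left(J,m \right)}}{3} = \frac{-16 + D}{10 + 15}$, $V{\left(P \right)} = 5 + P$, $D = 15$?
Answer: $\frac{4532378}{25} \approx 1.813 \cdot 10^{5}$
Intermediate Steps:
$o{\left(J,m \right)} = \frac{3}{25}$ ($o{\left(J,m \right)} = - 3 \frac{-16 + 15}{10 + 15} = - 3 \left(- \frac{1}{25}\right) = - 3 \left(\left(-1\right) \frac{1}{25}\right) = \left(-3\right) \left(- \frac{1}{25}\right) = \frac{3}{25}$)
$326 \left(o{\left(V{\left(-4 \right)},7 \right)} - -556\right) = 326 \left(\frac{3}{25} - -556\right) = 326 \left(\frac{3}{25} + 556\right) = 326 \cdot \frac{13903}{25} = \frac{4532378}{25}$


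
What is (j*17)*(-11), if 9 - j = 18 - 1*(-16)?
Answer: 4675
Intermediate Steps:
j = -25 (j = 9 - (18 - 1*(-16)) = 9 - (18 + 16) = 9 - 1*34 = 9 - 34 = -25)
(j*17)*(-11) = -25*17*(-11) = -425*(-11) = 4675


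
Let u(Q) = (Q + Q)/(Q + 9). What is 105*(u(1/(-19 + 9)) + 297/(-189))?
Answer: -14895/89 ≈ -167.36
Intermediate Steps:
u(Q) = 2*Q/(9 + Q) (u(Q) = (2*Q)/(9 + Q) = 2*Q/(9 + Q))
105*(u(1/(-19 + 9)) + 297/(-189)) = 105*(2/((-19 + 9)*(9 + 1/(-19 + 9))) + 297/(-189)) = 105*(2/(-10*(9 + 1/(-10))) + 297*(-1/189)) = 105*(2*(-⅒)/(9 - ⅒) - 11/7) = 105*(2*(-⅒)/(89/10) - 11/7) = 105*(2*(-⅒)*(10/89) - 11/7) = 105*(-2/89 - 11/7) = 105*(-993/623) = -14895/89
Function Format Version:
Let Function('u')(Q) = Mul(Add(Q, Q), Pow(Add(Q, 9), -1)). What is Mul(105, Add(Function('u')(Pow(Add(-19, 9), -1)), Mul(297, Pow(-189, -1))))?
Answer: Rational(-14895, 89) ≈ -167.36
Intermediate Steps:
Function('u')(Q) = Mul(2, Q, Pow(Add(9, Q), -1)) (Function('u')(Q) = Mul(Mul(2, Q), Pow(Add(9, Q), -1)) = Mul(2, Q, Pow(Add(9, Q), -1)))
Mul(105, Add(Function('u')(Pow(Add(-19, 9), -1)), Mul(297, Pow(-189, -1)))) = Mul(105, Add(Mul(2, Pow(Add(-19, 9), -1), Pow(Add(9, Pow(Add(-19, 9), -1)), -1)), Mul(297, Pow(-189, -1)))) = Mul(105, Add(Mul(2, Pow(-10, -1), Pow(Add(9, Pow(-10, -1)), -1)), Mul(297, Rational(-1, 189)))) = Mul(105, Add(Mul(2, Rational(-1, 10), Pow(Add(9, Rational(-1, 10)), -1)), Rational(-11, 7))) = Mul(105, Add(Mul(2, Rational(-1, 10), Pow(Rational(89, 10), -1)), Rational(-11, 7))) = Mul(105, Add(Mul(2, Rational(-1, 10), Rational(10, 89)), Rational(-11, 7))) = Mul(105, Add(Rational(-2, 89), Rational(-11, 7))) = Mul(105, Rational(-993, 623)) = Rational(-14895, 89)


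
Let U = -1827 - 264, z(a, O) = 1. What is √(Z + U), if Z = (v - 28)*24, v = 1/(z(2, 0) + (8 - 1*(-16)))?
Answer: I*√69051/5 ≈ 52.555*I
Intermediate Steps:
v = 1/25 (v = 1/(1 + (8 - 1*(-16))) = 1/(1 + (8 + 16)) = 1/(1 + 24) = 1/25 ≈ 0.040000)
U = -2091
Z = -16776/25 (Z = (1/25 - 28)*24 = -699/25*24 = -16776/25 ≈ -671.04)
√(Z + U) = √(-16776/25 - 2091) = √(-69051/25) = I*√69051/5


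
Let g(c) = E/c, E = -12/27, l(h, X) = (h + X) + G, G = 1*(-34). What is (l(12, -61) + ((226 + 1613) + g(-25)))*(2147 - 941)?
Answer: 52943936/25 ≈ 2.1178e+6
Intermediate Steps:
G = -34
l(h, X) = -34 + X + h (l(h, X) = (h + X) - 34 = (X + h) - 34 = -34 + X + h)
E = -4/9 (E = -12*1/27 = -4/9 ≈ -0.44444)
g(c) = -4/(9*c)
(l(12, -61) + ((226 + 1613) + g(-25)))*(2147 - 941) = ((-34 - 61 + 12) + ((226 + 1613) - 4/9/(-25)))*(2147 - 941) = (-83 + (1839 - 4/9*(-1/25)))*1206 = (-83 + (1839 + 4/225))*1206 = (-83 + 413779/225)*1206 = (395104/225)*1206 = 52943936/25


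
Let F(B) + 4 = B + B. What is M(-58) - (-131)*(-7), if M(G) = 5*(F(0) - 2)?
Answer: -947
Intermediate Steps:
F(B) = -4 + 2*B (F(B) = -4 + (B + B) = -4 + 2*B)
M(G) = -30 (M(G) = 5*((-4 + 2*0) - 2) = 5*((-4 + 0) - 2) = 5*(-4 - 2) = 5*(-6) = -30)
M(-58) - (-131)*(-7) = -30 - (-131)*(-7) = -30 - 1*917 = -30 - 917 = -947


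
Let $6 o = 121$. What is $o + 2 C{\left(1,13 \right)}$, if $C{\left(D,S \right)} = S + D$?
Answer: $\frac{289}{6} \approx 48.167$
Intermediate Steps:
$o = \frac{121}{6}$ ($o = \frac{1}{6} \cdot 121 = \frac{121}{6} \approx 20.167$)
$C{\left(D,S \right)} = D + S$
$o + 2 C{\left(1,13 \right)} = \frac{121}{6} + 2 \left(1 + 13\right) = \frac{121}{6} + 2 \cdot 14 = \frac{121}{6} + 28 = \frac{289}{6}$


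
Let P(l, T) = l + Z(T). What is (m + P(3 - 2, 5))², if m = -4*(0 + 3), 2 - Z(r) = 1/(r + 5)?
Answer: 8281/100 ≈ 82.810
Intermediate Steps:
Z(r) = 2 - 1/(5 + r) (Z(r) = 2 - 1/(r + 5) = 2 - 1/(5 + r))
P(l, T) = l + (9 + 2*T)/(5 + T)
m = -12 (m = -4*3 = -12)
(m + P(3 - 2, 5))² = (-12 + (9 + 2*5 + (3 - 2)*(5 + 5))/(5 + 5))² = (-12 + (9 + 10 + 1*10)/10)² = (-12 + (9 + 10 + 10)/10)² = (-12 + (⅒)*29)² = (-12 + 29/10)² = (-91/10)² = 8281/100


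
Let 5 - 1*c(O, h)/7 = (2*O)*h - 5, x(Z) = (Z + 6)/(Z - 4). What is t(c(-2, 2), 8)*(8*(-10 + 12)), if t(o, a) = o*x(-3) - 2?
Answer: -896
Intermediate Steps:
x(Z) = (6 + Z)/(-4 + Z)
c(O, h) = 70 - 14*O*h (c(O, h) = 35 - 7*((2*O)*h - 5) = 35 - 7*(2*O*h - 5) = 35 - 7*(-5 + 2*O*h) = 35 + (35 - 14*O*h) = 70 - 14*O*h)
t(o, a) = -2 - 3*o/7 (t(o, a) = o*((6 - 3)/(-4 - 3)) - 2 = o*(3/(-7)) - 2 = o*(-⅐*3) - 2 = o*(-3/7) - 2 = -3*o/7 - 2 = -2 - 3*o/7)
t(c(-2, 2), 8)*(8*(-10 + 12)) = (-2 - 3*(70 - 14*(-2)*2)/7)*(8*(-10 + 12)) = (-2 - 3*(70 + 56)/7)*(8*2) = (-2 - 3/7*126)*16 = (-2 - 54)*16 = -56*16 = -896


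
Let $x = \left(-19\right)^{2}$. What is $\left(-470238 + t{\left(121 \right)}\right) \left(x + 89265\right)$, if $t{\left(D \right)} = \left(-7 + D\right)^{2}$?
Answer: $-40980771492$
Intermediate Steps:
$x = 361$
$\left(-470238 + t{\left(121 \right)}\right) \left(x + 89265\right) = \left(-470238 + \left(-7 + 121\right)^{2}\right) \left(361 + 89265\right) = \left(-470238 + 114^{2}\right) 89626 = \left(-470238 + 12996\right) 89626 = \left(-457242\right) 89626 = -40980771492$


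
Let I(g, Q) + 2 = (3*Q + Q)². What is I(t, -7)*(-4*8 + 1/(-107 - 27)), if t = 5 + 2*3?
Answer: -1676999/67 ≈ -25030.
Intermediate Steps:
t = 11 (t = 5 + 6 = 11)
I(g, Q) = -2 + 16*Q² (I(g, Q) = -2 + (3*Q + Q)² = -2 + (4*Q)² = -2 + 16*Q²)
I(t, -7)*(-4*8 + 1/(-107 - 27)) = (-2 + 16*(-7)²)*(-4*8 + 1/(-107 - 27)) = (-2 + 16*49)*(-32 + 1/(-134)) = (-2 + 784)*(-32 - 1/134) = 782*(-4289/134) = -1676999/67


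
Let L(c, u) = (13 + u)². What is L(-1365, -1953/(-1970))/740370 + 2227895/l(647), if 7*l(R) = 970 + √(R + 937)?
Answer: 1552343165416393240543/96390659946351000 - 6683685*√11/33547 ≈ 15444.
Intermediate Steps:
l(R) = 970/7 + √(937 + R)/7 (l(R) = (970 + √(R + 937))/7 = (970 + √(937 + R))/7 = 970/7 + √(937 + R)/7)
L(-1365, -1953/(-1970))/740370 + 2227895/l(647) = (13 - 1953/(-1970))²/740370 + 2227895/(970/7 + √(937 + 647)/7) = (13 - 1953*(-1/1970))²*(1/740370) + 2227895/(970/7 + √1584/7) = (13 + 1953/1970)²*(1/740370) + 2227895/(970/7 + (12*√11)/7) = (27563/1970)²*(1/740370) + 2227895/(970/7 + 12*√11/7) = (759718969/3880900)*(1/740370) + 2227895/(970/7 + 12*√11/7) = 759718969/2873301933000 + 2227895/(970/7 + 12*√11/7)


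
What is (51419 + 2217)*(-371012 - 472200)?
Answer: -45226518832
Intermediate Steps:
(51419 + 2217)*(-371012 - 472200) = 53636*(-843212) = -45226518832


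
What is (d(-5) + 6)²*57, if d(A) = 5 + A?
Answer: 2052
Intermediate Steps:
(d(-5) + 6)²*57 = ((5 - 5) + 6)²*57 = (0 + 6)²*57 = 6²*57 = 36*57 = 2052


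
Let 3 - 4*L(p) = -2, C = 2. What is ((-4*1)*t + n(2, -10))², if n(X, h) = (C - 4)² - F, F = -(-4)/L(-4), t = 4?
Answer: 5776/25 ≈ 231.04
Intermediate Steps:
L(p) = 5/4 (L(p) = ¾ - ¼*(-2) = ¾ + ½ = 5/4)
F = 16/5 (F = -(-4)/5/4 = -(-4)*4/5 = -1*(-16/5) = 16/5 ≈ 3.2000)
n(X, h) = ⅘ (n(X, h) = (2 - 4)² - 1*16/5 = (-2)² - 16/5 = 4 - 16/5 = ⅘)
((-4*1)*t + n(2, -10))² = (-4*1*4 + ⅘)² = (-4*4 + ⅘)² = (-16 + ⅘)² = (-76/5)² = 5776/25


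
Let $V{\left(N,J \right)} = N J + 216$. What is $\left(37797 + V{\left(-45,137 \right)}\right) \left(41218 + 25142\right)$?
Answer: $2113433280$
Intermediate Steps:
$V{\left(N,J \right)} = 216 + J N$ ($V{\left(N,J \right)} = J N + 216 = 216 + J N$)
$\left(37797 + V{\left(-45,137 \right)}\right) \left(41218 + 25142\right) = \left(37797 + \left(216 + 137 \left(-45\right)\right)\right) \left(41218 + 25142\right) = \left(37797 + \left(216 - 6165\right)\right) 66360 = \left(37797 - 5949\right) 66360 = 31848 \cdot 66360 = 2113433280$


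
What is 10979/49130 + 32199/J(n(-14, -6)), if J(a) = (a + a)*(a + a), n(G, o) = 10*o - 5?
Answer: 176748197/83029700 ≈ 2.1287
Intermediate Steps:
n(G, o) = -5 + 10*o
J(a) = 4*a² (J(a) = (2*a)*(2*a) = 4*a²)
10979/49130 + 32199/J(n(-14, -6)) = 10979/49130 + 32199/((4*(-5 + 10*(-6))²)) = 10979*(1/49130) + 32199/((4*(-5 - 60)²)) = 10979/49130 + 32199/((4*(-65)²)) = 10979/49130 + 32199/((4*4225)) = 10979/49130 + 32199/16900 = 176748197/83029700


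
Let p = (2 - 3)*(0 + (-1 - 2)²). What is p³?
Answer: -729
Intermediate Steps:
p = -9 (p = -(0 + (-3)²) = -(0 + 9) = -1*9 = -9)
p³ = (-9)³ = -729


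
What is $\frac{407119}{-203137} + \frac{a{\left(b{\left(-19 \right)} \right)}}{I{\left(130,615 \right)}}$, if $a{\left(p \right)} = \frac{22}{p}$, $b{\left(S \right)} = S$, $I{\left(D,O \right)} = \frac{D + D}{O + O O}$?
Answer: $- \frac{84752621581}{50174839} \approx -1689.1$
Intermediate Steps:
$I{\left(D,O \right)} = \frac{2 D}{O + O^{2}}$
$\frac{407119}{-203137} + \frac{a{\left(b{\left(-19 \right)} \right)}}{I{\left(130,615 \right)}} = \frac{407119}{-203137} + \frac{22 \frac{1}{-19}}{2 \cdot 130 \cdot \frac{1}{615} \frac{1}{1 + 615}} = 407119 \left(- \frac{1}{203137}\right) + \frac{22 \left(- \frac{1}{19}\right)}{2 \cdot 130 \cdot \frac{1}{615} \cdot \frac{1}{616}} = - \frac{407119}{203137} - \frac{22}{19 \cdot 2 \cdot 130 \cdot \frac{1}{615} \cdot \frac{1}{616}} = - \frac{407119}{203137} - \frac{22}{19 \cdot \frac{13}{18942}} = - \frac{407119}{203137} - \frac{416724}{247} = - \frac{84752621581}{50174839}$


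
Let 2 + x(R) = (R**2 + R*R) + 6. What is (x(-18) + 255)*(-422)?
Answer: -382754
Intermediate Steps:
x(R) = 4 + 2*R**2 (x(R) = -2 + ((R**2 + R*R) + 6) = -2 + ((R**2 + R**2) + 6) = -2 + (2*R**2 + 6) = -2 + (6 + 2*R**2) = 4 + 2*R**2)
(x(-18) + 255)*(-422) = ((4 + 2*(-18)**2) + 255)*(-422) = ((4 + 2*324) + 255)*(-422) = ((4 + 648) + 255)*(-422) = (652 + 255)*(-422) = 907*(-422) = -382754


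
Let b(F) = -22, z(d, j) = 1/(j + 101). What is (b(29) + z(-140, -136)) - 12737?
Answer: -446566/35 ≈ -12759.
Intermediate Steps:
z(d, j) = 1/(101 + j)
(b(29) + z(-140, -136)) - 12737 = (-22 + 1/(101 - 136)) - 12737 = (-22 + 1/(-35)) - 12737 = (-22 - 1/35) - 12737 = -771/35 - 12737 = -446566/35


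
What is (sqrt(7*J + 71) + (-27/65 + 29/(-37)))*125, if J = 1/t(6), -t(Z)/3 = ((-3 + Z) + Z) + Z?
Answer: -72100/481 + 50*sqrt(3985)/3 ≈ 902.22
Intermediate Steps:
t(Z) = 9 - 9*Z (t(Z) = -3*(((-3 + Z) + Z) + Z) = -3*((-3 + 2*Z) + Z) = -3*(-3 + 3*Z) = 9 - 9*Z)
J = -1/45 (J = 1/(9 - 9*6) = 1/(9 - 54) = 1/(-45) = -1/45 ≈ -0.022222)
(sqrt(7*J + 71) + (-27/65 + 29/(-37)))*125 = (sqrt(7*(-1/45) + 71) + (-27/65 + 29/(-37)))*125 = (sqrt(-7/45 + 71) + (-27*1/65 + 29*(-1/37)))*125 = (sqrt(3188/45) + (-27/65 - 29/37))*125 = (2*sqrt(3985)/15 - 2884/2405)*125 = (-2884/2405 + 2*sqrt(3985)/15)*125 = -72100/481 + 50*sqrt(3985)/3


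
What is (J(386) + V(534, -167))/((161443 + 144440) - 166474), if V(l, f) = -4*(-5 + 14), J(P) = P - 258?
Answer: 92/139409 ≈ 0.00065993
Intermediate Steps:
J(P) = -258 + P
V(l, f) = -36 (V(l, f) = -4*9 = -36)
(J(386) + V(534, -167))/((161443 + 144440) - 166474) = ((-258 + 386) - 36)/((161443 + 144440) - 166474) = (128 - 36)/(305883 - 166474) = 92/139409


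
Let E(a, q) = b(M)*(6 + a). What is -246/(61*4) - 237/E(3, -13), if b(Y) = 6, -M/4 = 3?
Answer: -2963/549 ≈ -5.3971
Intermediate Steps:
M = -12 (M = -4*3 = -12)
E(a, q) = 36 + 6*a (E(a, q) = 6*(6 + a) = 36 + 6*a)
-246/(61*4) - 237/E(3, -13) = -246/(61*4) - 237/(36 + 6*3) = -246/244 - 237/(36 + 18) = -246*1/244 - 237/54 = -123/122 - 237*1/54 = -123/122 - 79/18 = -2963/549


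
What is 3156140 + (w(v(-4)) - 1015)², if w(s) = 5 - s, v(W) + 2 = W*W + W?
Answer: 4196540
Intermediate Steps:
v(W) = -2 + W + W² (v(W) = -2 + (W*W + W) = -2 + (W² + W) = -2 + (W + W²) = -2 + W + W²)
3156140 + (w(v(-4)) - 1015)² = 3156140 + ((5 - (-2 - 4 + (-4)²)) - 1015)² = 3156140 + ((5 - (-2 - 4 + 16)) - 1015)² = 3156140 + ((5 - 1*10) - 1015)² = 3156140 + ((5 - 10) - 1015)² = 3156140 + (-5 - 1015)² = 3156140 + (-1020)² = 3156140 + 1040400 = 4196540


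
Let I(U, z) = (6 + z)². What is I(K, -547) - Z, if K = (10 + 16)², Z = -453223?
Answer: 745904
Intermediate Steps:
K = 676 (K = 26² = 676)
I(K, -547) - Z = (6 - 547)² - 1*(-453223) = (-541)² + 453223 = 292681 + 453223 = 745904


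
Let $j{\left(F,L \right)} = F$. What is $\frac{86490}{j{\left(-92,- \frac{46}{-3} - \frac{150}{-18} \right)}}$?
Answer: $- \frac{43245}{46} \approx -940.11$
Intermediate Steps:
$\frac{86490}{j{\left(-92,- \frac{46}{-3} - \frac{150}{-18} \right)}} = \frac{86490}{-92} = 86490 \left(- \frac{1}{92}\right) = - \frac{43245}{46}$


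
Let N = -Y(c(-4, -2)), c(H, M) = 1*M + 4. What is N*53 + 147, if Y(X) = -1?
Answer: 200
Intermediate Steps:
c(H, M) = 4 + M (c(H, M) = M + 4 = 4 + M)
N = 1 (N = -1*(-1) = 1)
N*53 + 147 = 1*53 + 147 = 53 + 147 = 200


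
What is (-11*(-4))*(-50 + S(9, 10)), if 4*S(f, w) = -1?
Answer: -2211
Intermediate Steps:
S(f, w) = -1/4 (S(f, w) = (1/4)*(-1) = -1/4)
(-11*(-4))*(-50 + S(9, 10)) = (-11*(-4))*(-50 - 1/4) = 44*(-201/4) = -2211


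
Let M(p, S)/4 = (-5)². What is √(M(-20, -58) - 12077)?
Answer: I*√11977 ≈ 109.44*I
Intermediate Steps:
M(p, S) = 100 (M(p, S) = 4*(-5)² = 4*25 = 100)
√(M(-20, -58) - 12077) = √(100 - 12077) = √(-11977) = I*√11977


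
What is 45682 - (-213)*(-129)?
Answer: 18205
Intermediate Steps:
45682 - (-213)*(-129) = 45682 - 1*27477 = 45682 - 27477 = 18205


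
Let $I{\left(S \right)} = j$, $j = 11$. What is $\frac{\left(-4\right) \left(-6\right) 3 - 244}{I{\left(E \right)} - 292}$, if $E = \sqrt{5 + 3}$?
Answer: $\frac{172}{281} \approx 0.6121$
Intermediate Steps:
$E = 2 \sqrt{2}$ ($E = \sqrt{8} = 2 \sqrt{2} \approx 2.8284$)
$I{\left(S \right)} = 11$
$\frac{\left(-4\right) \left(-6\right) 3 - 244}{I{\left(E \right)} - 292} = \frac{\left(-4\right) \left(-6\right) 3 - 244}{11 - 292} = \frac{24 \cdot 3 - 244}{-281} = \left(72 - 244\right) \left(- \frac{1}{281}\right) = \left(-172\right) \left(- \frac{1}{281}\right) = \frac{172}{281}$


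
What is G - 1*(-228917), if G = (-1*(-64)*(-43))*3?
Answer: 220661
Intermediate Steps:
G = -8256 (G = (64*(-43))*3 = -2752*3 = -8256)
G - 1*(-228917) = -8256 - 1*(-228917) = -8256 + 228917 = 220661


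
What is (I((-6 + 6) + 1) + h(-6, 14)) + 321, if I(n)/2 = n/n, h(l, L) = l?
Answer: 317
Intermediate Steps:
I(n) = 2 (I(n) = 2*(n/n) = 2*1 = 2)
(I((-6 + 6) + 1) + h(-6, 14)) + 321 = (2 - 6) + 321 = -4 + 321 = 317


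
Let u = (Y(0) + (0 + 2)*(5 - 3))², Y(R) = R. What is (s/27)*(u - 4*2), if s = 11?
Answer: 88/27 ≈ 3.2593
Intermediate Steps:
u = 16 (u = (0 + (0 + 2)*(5 - 3))² = (0 + 2*2)² = (0 + 4)² = 4² = 16)
(s/27)*(u - 4*2) = (11/27)*(16 - 4*2) = (11*(1/27))*(16 - 8) = (11/27)*8 = 88/27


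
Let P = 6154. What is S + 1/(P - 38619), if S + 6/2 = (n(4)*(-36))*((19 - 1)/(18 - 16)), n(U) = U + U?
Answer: -84246676/32465 ≈ -2595.0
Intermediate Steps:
n(U) = 2*U
S = -2595 (S = -3 + ((2*4)*(-36))*((19 - 1)/(18 - 16)) = -3 + (8*(-36))*(18/2) = -3 - 5184/2 = -3 - 288*9 = -3 - 2592 = -2595)
S + 1/(P - 38619) = -2595 + 1/(6154 - 38619) = -2595 + 1/(-32465) = -2595 - 1/32465 = -84246676/32465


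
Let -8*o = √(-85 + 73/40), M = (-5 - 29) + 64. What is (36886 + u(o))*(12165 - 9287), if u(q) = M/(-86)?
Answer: 4564746874/43 ≈ 1.0616e+8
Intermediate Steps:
M = 30 (M = -34 + 64 = 30)
o = -I*√33270/160 (o = -√(-85 + 73/40)/8 = -I*√33270/160 ≈ -1.14*I)
u(q) = -15/43 (u(q) = 30/(-86) = 30*(-1/86) = -15/43)
(36886 + u(o))*(12165 - 9287) = (36886 - 15/43)*(12165 - 9287) = (1586083/43)*2878 = 4564746874/43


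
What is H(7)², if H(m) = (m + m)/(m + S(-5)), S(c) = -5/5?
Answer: 49/9 ≈ 5.4444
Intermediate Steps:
S(c) = -1 (S(c) = -5*⅕ = -1)
H(m) = 2*m/(-1 + m) (H(m) = (m + m)/(m - 1) = (2*m)/(-1 + m) = 2*m/(-1 + m))
H(7)² = (2*7/(-1 + 7))² = (2*7/6)² = (2*7*(⅙))² = (7/3)² = 49/9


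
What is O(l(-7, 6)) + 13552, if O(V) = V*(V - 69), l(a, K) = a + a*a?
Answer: 12418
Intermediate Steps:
l(a, K) = a + a**2
O(V) = V*(-69 + V)
O(l(-7, 6)) + 13552 = (-7*(1 - 7))*(-69 - 7*(1 - 7)) + 13552 = (-7*(-6))*(-69 - 7*(-6)) + 13552 = 42*(-69 + 42) + 13552 = 42*(-27) + 13552 = -1134 + 13552 = 12418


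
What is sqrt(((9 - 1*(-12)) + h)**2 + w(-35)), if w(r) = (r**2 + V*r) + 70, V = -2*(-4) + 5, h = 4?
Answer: sqrt(1465) ≈ 38.275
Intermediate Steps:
V = 13 (V = 8 + 5 = 13)
w(r) = 70 + r**2 + 13*r (w(r) = (r**2 + 13*r) + 70 = 70 + r**2 + 13*r)
sqrt(((9 - 1*(-12)) + h)**2 + w(-35)) = sqrt(((9 - 1*(-12)) + 4)**2 + (70 + (-35)**2 + 13*(-35))) = sqrt(((9 + 12) + 4)**2 + (70 + 1225 - 455)) = sqrt((21 + 4)**2 + 840) = sqrt(25**2 + 840) = sqrt(625 + 840) = sqrt(1465)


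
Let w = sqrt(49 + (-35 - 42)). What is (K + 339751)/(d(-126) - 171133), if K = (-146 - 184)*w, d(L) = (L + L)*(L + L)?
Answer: -339751/107629 + 660*I*sqrt(7)/107629 ≈ -3.1567 + 0.016224*I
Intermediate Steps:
w = 2*I*sqrt(7) (w = sqrt(49 - 77) = sqrt(-28) = 2*I*sqrt(7) ≈ 5.2915*I)
d(L) = 4*L**2 (d(L) = (2*L)*(2*L) = 4*L**2)
K = -660*I*sqrt(7) (K = (-146 - 184)*(2*I*sqrt(7)) = -660*I*sqrt(7) ≈ -1746.2*I)
(K + 339751)/(d(-126) - 171133) = (-660*I*sqrt(7) + 339751)/(4*(-126)**2 - 171133) = (339751 - 660*I*sqrt(7))/(4*15876 - 171133) = (339751 - 660*I*sqrt(7))/(63504 - 171133) = (339751 - 660*I*sqrt(7))/(-107629) = (339751 - 660*I*sqrt(7))*(-1/107629) = -339751/107629 + 660*I*sqrt(7)/107629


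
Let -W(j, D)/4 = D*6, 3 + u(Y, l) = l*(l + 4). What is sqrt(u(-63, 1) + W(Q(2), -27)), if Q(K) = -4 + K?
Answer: 5*sqrt(26) ≈ 25.495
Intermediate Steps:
u(Y, l) = -3 + l*(4 + l) (u(Y, l) = -3 + l*(l + 4) = -3 + l*(4 + l))
W(j, D) = -24*D (W(j, D) = -4*D*6 = -24*D)
sqrt(u(-63, 1) + W(Q(2), -27)) = sqrt((-3 + 1**2 + 4*1) - 24*(-27)) = sqrt((-3 + 1 + 4) + 648) = sqrt(2 + 648) = sqrt(650) = 5*sqrt(26)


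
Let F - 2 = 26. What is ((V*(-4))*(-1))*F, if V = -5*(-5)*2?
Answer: 5600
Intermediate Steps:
F = 28 (F = 2 + 26 = 28)
V = 50 (V = 25*2 = 50)
((V*(-4))*(-1))*F = ((50*(-4))*(-1))*28 = -200*(-1)*28 = 200*28 = 5600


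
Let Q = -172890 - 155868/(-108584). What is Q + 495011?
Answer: 8744335633/27146 ≈ 3.2212e+5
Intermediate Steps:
Q = -4693232973/27146 (Q = -172890 - 155868*(-1)/108584 = -172890 - 1*(-38967/27146) = -172890 + 38967/27146 = -4693232973/27146 ≈ -1.7289e+5)
Q + 495011 = -4693232973/27146 + 495011 = 8744335633/27146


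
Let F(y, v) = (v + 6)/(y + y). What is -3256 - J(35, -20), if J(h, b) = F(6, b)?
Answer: -19529/6 ≈ -3254.8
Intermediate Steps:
F(y, v) = (6 + v)/(2*y) (F(y, v) = (6 + v)/((2*y)) = (6 + v)*(1/(2*y)) = (6 + v)/(2*y))
J(h, b) = 1/2 + b/12 (J(h, b) = (1/2)*(6 + b)/6 = (1/2)*(1/6)*(6 + b) = 1/2 + b/12)
-3256 - J(35, -20) = -3256 - (1/2 + (1/12)*(-20)) = -3256 - (1/2 - 5/3) = -3256 - 1*(-7/6) = -3256 + 7/6 = -19529/6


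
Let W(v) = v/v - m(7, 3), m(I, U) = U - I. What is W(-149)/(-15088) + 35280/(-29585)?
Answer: -106490513/89275696 ≈ -1.1928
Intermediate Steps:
W(v) = 5 (W(v) = v/v - (3 - 1*7) = 1 - (3 - 7) = 1 - 1*(-4) = 1 + 4 = 5)
W(-149)/(-15088) + 35280/(-29585) = 5/(-15088) + 35280/(-29585) = 5*(-1/15088) + 35280*(-1/29585) = -5/15088 - 7056/5917 = -106490513/89275696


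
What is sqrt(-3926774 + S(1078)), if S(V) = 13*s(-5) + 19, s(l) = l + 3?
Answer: 3*I*sqrt(436309) ≈ 1981.6*I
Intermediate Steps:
s(l) = 3 + l
S(V) = -7 (S(V) = 13*(3 - 5) + 19 = 13*(-2) + 19 = -26 + 19 = -7)
sqrt(-3926774 + S(1078)) = sqrt(-3926774 - 7) = sqrt(-3926781) = 3*I*sqrt(436309)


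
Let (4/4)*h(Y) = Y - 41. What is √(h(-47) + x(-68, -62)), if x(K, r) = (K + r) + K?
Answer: I*√286 ≈ 16.912*I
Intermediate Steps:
x(K, r) = r + 2*K
h(Y) = -41 + Y (h(Y) = Y - 41 = -41 + Y)
√(h(-47) + x(-68, -62)) = √((-41 - 47) + (-62 + 2*(-68))) = √(-88 + (-62 - 136)) = √(-88 - 198) = √(-286) = I*√286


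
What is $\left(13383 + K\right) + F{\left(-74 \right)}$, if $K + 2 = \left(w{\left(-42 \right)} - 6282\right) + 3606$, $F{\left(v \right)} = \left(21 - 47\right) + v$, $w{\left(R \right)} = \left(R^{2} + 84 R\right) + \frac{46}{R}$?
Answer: $\frac{185638}{21} \approx 8839.9$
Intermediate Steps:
$w{\left(R \right)} = R^{2} + \frac{46}{R} + 84 R$
$F{\left(v \right)} = -26 + v$
$K = - \frac{93305}{21}$ ($K = -2 + \left(\left(\frac{46 + \left(-42\right)^{2} \left(84 - 42\right)}{-42} - 6282\right) + 3606\right) = -2 - \left(2676 + \frac{46 + 1764 \cdot 42}{42}\right) = -2 - \left(2676 + \frac{46 + 74088}{42}\right) = -2 + \left(\left(\left(- \frac{1}{42}\right) 74134 - 6282\right) + 3606\right) = -2 + \left(\left(- \frac{37067}{21} - 6282\right) + 3606\right) = -2 + \left(- \frac{168989}{21} + 3606\right) = -2 - \frac{93263}{21} = - \frac{93305}{21} \approx -4443.1$)
$\left(13383 + K\right) + F{\left(-74 \right)} = \left(13383 - \frac{93305}{21}\right) - 100 = \frac{187738}{21} - 100 = \frac{185638}{21}$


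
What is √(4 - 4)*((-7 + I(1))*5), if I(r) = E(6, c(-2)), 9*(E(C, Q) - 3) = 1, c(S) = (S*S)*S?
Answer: 0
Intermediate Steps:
c(S) = S³ (c(S) = S²*S = S³)
E(C, Q) = 28/9 (E(C, Q) = 3 + (⅑)*1 = 3 + ⅑ = 28/9)
I(r) = 28/9
√(4 - 4)*((-7 + I(1))*5) = √(4 - 4)*((-7 + 28/9)*5) = √0*(-35/9*5) = 0*(-175/9) = 0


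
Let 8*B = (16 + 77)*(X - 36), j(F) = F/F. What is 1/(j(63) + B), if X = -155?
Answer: -8/17755 ≈ -0.00045058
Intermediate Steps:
j(F) = 1
B = -17763/8 (B = ((16 + 77)*(-155 - 36))/8 = (93*(-191))/8 = (1/8)*(-17763) = -17763/8 ≈ -2220.4)
1/(j(63) + B) = 1/(1 - 17763/8) = 1/(-17755/8) = -8/17755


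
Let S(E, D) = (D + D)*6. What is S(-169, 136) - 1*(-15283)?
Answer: 16915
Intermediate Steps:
S(E, D) = 12*D (S(E, D) = (2*D)*6 = 12*D)
S(-169, 136) - 1*(-15283) = 12*136 - 1*(-15283) = 1632 + 15283 = 16915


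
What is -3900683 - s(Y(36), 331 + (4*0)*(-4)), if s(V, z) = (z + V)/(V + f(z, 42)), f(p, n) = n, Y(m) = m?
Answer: -304253641/78 ≈ -3.9007e+6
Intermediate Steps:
s(V, z) = (V + z)/(42 + V) (s(V, z) = (z + V)/(V + 42) = (V + z)/(42 + V))
-3900683 - s(Y(36), 331 + (4*0)*(-4)) = -3900683 - (36 + (331 + (4*0)*(-4)))/(42 + 36) = -3900683 - (36 + (331 + 0*(-4)))/78 = -3900683 - (36 + (331 + 0))/78 = -3900683 - (36 + 331)/78 = -3900683 - 367/78 = -304253641/78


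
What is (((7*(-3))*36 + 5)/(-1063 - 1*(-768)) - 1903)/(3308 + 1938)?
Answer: -6519/17995 ≈ -0.36227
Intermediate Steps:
(((7*(-3))*36 + 5)/(-1063 - 1*(-768)) - 1903)/(3308 + 1938) = ((-21*36 + 5)/(-1063 + 768) - 1903)/5246 = ((-756 + 5)/(-295) - 1903)*(1/5246) = (-751*(-1/295) - 1903)*(1/5246) = (751/295 - 1903)*(1/5246) = -560634/295*1/5246 = -6519/17995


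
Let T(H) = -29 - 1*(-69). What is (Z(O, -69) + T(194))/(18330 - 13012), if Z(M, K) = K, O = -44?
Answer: -29/5318 ≈ -0.0054532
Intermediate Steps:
T(H) = 40 (T(H) = -29 + 69 = 40)
(Z(O, -69) + T(194))/(18330 - 13012) = (-69 + 40)/(18330 - 13012) = -29/5318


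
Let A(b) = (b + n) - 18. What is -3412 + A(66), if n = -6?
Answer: -3370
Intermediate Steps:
A(b) = -24 + b (A(b) = (b - 6) - 18 = (-6 + b) - 18 = -24 + b)
-3412 + A(66) = -3412 + (-24 + 66) = -3412 + 42 = -3370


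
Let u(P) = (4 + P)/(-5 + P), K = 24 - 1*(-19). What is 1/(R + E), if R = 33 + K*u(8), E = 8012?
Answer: 1/8217 ≈ 0.00012170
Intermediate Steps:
K = 43 (K = 24 + 19 = 43)
u(P) = (4 + P)/(-5 + P)
R = 205 (R = 33 + 43*((4 + 8)/(-5 + 8)) = 33 + 43*(12/3) = 33 + 43*((⅓)*12) = 33 + 43*4 = 33 + 172 = 205)
1/(R + E) = 1/(205 + 8012) = 1/8217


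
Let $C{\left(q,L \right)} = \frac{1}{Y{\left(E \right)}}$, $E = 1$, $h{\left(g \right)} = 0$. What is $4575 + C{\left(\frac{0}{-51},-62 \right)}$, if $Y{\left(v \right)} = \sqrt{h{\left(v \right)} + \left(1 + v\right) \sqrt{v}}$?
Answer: $4575 + \frac{\sqrt{2}}{2} \approx 4575.7$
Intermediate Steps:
$Y{\left(v \right)} = \sqrt{\sqrt{v} \left(1 + v\right)}$ ($Y{\left(v \right)} = \sqrt{0 + \left(1 + v\right) \sqrt{v}} = \sqrt{0 + \sqrt{v} \left(1 + v\right)} = \sqrt{\sqrt{v} \left(1 + v\right)}$)
$C{\left(q,L \right)} = \frac{\sqrt{2}}{2}$ ($C{\left(q,L \right)} = \frac{1}{\sqrt{\sqrt{1} \left(1 + 1\right)}} = \frac{1}{\sqrt{1 \cdot 2}} = \frac{1}{\sqrt{2}} = \frac{\sqrt{2}}{2}$)
$4575 + C{\left(\frac{0}{-51},-62 \right)} = 4575 + \frac{\sqrt{2}}{2}$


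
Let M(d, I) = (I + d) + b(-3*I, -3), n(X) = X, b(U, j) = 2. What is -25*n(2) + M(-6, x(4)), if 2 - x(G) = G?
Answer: -56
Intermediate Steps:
x(G) = 2 - G
M(d, I) = 2 + I + d (M(d, I) = (I + d) + 2 = 2 + I + d)
-25*n(2) + M(-6, x(4)) = -25*2 + (2 + (2 - 1*4) - 6) = -50 + (2 + (2 - 4) - 6) = -50 + (2 - 2 - 6) = -50 - 6 = -56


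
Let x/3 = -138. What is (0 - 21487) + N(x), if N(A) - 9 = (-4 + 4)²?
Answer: -21478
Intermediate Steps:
x = -414 (x = 3*(-138) = -414)
N(A) = 9 (N(A) = 9 + (-4 + 4)² = 9 + 0² = 9 + 0 = 9)
(0 - 21487) + N(x) = (0 - 21487) + 9 = -21487 + 9 = -21478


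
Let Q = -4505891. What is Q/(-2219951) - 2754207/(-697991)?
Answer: 9259275948838/1549505818441 ≈ 5.9756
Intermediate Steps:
Q/(-2219951) - 2754207/(-697991) = -4505891/(-2219951) - 2754207/(-697991) = -4505891*(-1/2219951) - 2754207*(-1/697991) = 4505891/2219951 + 2754207/697991 = 9259275948838/1549505818441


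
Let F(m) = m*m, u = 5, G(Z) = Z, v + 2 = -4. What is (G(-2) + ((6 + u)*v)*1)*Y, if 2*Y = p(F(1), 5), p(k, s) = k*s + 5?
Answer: -340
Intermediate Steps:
v = -6 (v = -2 - 4 = -6)
F(m) = m**2
p(k, s) = 5 + k*s
Y = 5 (Y = (5 + 1**2*5)/2 = (5 + 1*5)/2 = (5 + 5)/2 = (1/2)*10 = 5)
(G(-2) + ((6 + u)*v)*1)*Y = (-2 + ((6 + 5)*(-6))*1)*5 = (-2 + (11*(-6))*1)*5 = (-2 - 66*1)*5 = (-2 - 66)*5 = -68*5 = -340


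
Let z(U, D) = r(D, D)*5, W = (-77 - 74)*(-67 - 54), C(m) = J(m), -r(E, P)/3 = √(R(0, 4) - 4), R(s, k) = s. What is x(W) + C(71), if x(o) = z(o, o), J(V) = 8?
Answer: 8 - 30*I ≈ 8.0 - 30.0*I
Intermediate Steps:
r(E, P) = -6*I (r(E, P) = -3*√(0 - 4) = -6*I)
C(m) = 8
W = 18271 (W = -151*(-121) = 18271)
z(U, D) = -30*I (z(U, D) = -6*I*5 = -30*I)
x(o) = -30*I
x(W) + C(71) = -30*I + 8 = 8 - 30*I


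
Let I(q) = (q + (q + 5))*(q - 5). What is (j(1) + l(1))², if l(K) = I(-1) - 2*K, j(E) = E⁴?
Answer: 361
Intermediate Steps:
I(q) = (-5 + q)*(5 + 2*q) (I(q) = (q + (5 + q))*(-5 + q) = (5 + 2*q)*(-5 + q) = (-5 + q)*(5 + 2*q))
l(K) = -18 - 2*K (l(K) = (-25 - 5*(-1) + 2*(-1)²) - 2*K = (-25 + 5 + 2*1) - 2*K = (-25 + 5 + 2) - 2*K = -18 - 2*K)
(j(1) + l(1))² = (1⁴ + (-18 - 2*1))² = (1 + (-18 - 2))² = (1 - 20)² = (-19)² = 361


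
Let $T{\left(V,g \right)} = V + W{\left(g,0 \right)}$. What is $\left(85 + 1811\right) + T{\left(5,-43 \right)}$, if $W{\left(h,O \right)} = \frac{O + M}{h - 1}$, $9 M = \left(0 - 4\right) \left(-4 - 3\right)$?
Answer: $\frac{188192}{99} \approx 1900.9$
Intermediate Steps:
$M = \frac{28}{9}$ ($M = \frac{\left(0 - 4\right) \left(-4 - 3\right)}{9} = \frac{\left(-4\right) \left(-7\right)}{9} = \frac{1}{9} \cdot 28 = \frac{28}{9} \approx 3.1111$)
$W{\left(h,O \right)} = \frac{\frac{28}{9} + O}{-1 + h}$ ($W{\left(h,O \right)} = \frac{O + \frac{28}{9}}{h - 1} = \frac{\frac{28}{9} + O}{-1 + h}$)
$T{\left(V,g \right)} = V + \frac{28}{9 \left(-1 + g\right)}$ ($T{\left(V,g \right)} = V + \frac{\frac{28}{9} + 0}{-1 + g} = V + \frac{1}{-1 + g} \frac{28}{9} = V + \frac{28}{9 \left(-1 + g\right)}$)
$\left(85 + 1811\right) + T{\left(5,-43 \right)} = \left(85 + 1811\right) + \frac{\frac{28}{9} + 5 \left(-1 - 43\right)}{-1 - 43} = 1896 + \frac{\frac{28}{9} + 5 \left(-44\right)}{-44} = 1896 - \frac{\frac{28}{9} - 220}{44} = 1896 - - \frac{488}{99} = 1896 + \frac{488}{99} = \frac{188192}{99}$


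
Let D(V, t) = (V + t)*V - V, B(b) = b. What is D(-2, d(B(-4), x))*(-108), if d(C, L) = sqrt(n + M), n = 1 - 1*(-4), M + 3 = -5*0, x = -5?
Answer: -648 + 216*sqrt(2) ≈ -342.53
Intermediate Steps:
M = -3 (M = -3 - 5*0 = -3 + 0 = -3)
n = 5 (n = 1 + 4 = 5)
d(C, L) = sqrt(2) (d(C, L) = sqrt(5 - 3) = sqrt(2))
D(V, t) = -V + V*(V + t) (D(V, t) = V*(V + t) - V = -V + V*(V + t))
D(-2, d(B(-4), x))*(-108) = -2*(-1 - 2 + sqrt(2))*(-108) = -2*(-3 + sqrt(2))*(-108) = (6 - 2*sqrt(2))*(-108) = -648 + 216*sqrt(2)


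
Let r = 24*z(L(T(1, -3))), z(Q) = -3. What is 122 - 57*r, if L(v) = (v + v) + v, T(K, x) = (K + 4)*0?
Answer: 4226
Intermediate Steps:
T(K, x) = 0 (T(K, x) = (4 + K)*0 = 0)
L(v) = 3*v (L(v) = 2*v + v = 3*v)
r = -72 (r = 24*(-3) = -72)
122 - 57*r = 122 - 57*(-72) = 122 + 4104 = 4226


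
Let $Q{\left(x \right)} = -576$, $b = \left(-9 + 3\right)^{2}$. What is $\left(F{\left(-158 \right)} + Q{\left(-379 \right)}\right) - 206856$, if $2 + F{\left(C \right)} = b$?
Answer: $-207398$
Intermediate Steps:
$b = 36$ ($b = \left(-6\right)^{2} = 36$)
$F{\left(C \right)} = 34$ ($F{\left(C \right)} = -2 + 36 = 34$)
$\left(F{\left(-158 \right)} + Q{\left(-379 \right)}\right) - 206856 = \left(34 - 576\right) - 206856 = -542 - 206856 = -207398$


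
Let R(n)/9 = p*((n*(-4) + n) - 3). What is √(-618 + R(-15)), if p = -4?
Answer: I*√2130 ≈ 46.152*I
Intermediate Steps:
R(n) = 108 + 108*n (R(n) = 9*(-4*((n*(-4) + n) - 3)) = 9*(-4*((-4*n + n) - 3)) = 9*(-4*(-3*n - 3)) = 9*(-4*(-3 - 3*n)) = 9*(12 + 12*n) = 108 + 108*n)
√(-618 + R(-15)) = √(-618 + (108 + 108*(-15))) = √(-618 + (108 - 1620)) = √(-618 - 1512) = √(-2130) = I*√2130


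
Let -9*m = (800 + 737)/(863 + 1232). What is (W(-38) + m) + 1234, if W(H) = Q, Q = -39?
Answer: 22530188/18855 ≈ 1194.9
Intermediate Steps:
m = -1537/18855 (m = -(800 + 737)/(9*(863 + 1232)) = -1537/(9*2095) = -⅑*1537/2095 = -1537/18855 ≈ -0.081517)
W(H) = -39
(W(-38) + m) + 1234 = (-39 - 1537/18855) + 1234 = -736882/18855 + 1234 = 22530188/18855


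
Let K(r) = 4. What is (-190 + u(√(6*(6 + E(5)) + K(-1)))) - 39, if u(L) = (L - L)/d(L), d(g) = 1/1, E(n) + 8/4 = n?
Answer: -229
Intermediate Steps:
E(n) = -2 + n
d(g) = 1
u(L) = 0 (u(L) = (L - L)/1 = 0*1 = 0)
(-190 + u(√(6*(6 + E(5)) + K(-1)))) - 39 = (-190 + 0) - 39 = -190 - 39 = -229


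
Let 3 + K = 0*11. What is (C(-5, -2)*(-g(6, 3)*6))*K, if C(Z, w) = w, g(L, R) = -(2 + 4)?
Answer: 216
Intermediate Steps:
g(L, R) = -6 (g(L, R) = -1*6 = -6)
K = -3 (K = -3 + 0*11 = -3 + 0 = -3)
(C(-5, -2)*(-g(6, 3)*6))*K = -2*(-1*(-6))*6*(-3) = -12*6*(-3) = -2*36*(-3) = -72*(-3) = 216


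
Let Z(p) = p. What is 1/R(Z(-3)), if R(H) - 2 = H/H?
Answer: 1/3 ≈ 0.33333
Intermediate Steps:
R(H) = 3 (R(H) = 2 + H/H = 2 + 1 = 3)
1/R(Z(-3)) = 1/3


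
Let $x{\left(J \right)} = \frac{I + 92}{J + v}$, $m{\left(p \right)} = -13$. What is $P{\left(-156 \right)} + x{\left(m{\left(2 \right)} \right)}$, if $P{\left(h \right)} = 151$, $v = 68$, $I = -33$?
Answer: $\frac{8364}{55} \approx 152.07$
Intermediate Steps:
$x{\left(J \right)} = \frac{59}{68 + J}$ ($x{\left(J \right)} = \frac{-33 + 92}{J + 68} = \frac{59}{68 + J}$)
$P{\left(-156 \right)} + x{\left(m{\left(2 \right)} \right)} = 151 + \frac{59}{68 - 13} = 151 + \frac{59}{55} = \frac{8364}{55}$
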